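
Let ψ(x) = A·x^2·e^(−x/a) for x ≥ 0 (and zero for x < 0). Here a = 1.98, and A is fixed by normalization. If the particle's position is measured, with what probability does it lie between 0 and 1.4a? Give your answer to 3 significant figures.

P ≈ 0.152

|ψ|² is the probability density, so P = ∫_{0}^{1.4a} |ψ|² dx.
The normalization integral ∫|ψ|²dx over the whole domain equals 3·a^5/4·A², and A² cancels in the ratio.
In terms of u = x/a (A² and the length scale cancel between numerator and denominator), P = [∫_{0}^{1.4} u^4·e^(-2·u) du] / [∫_{0}^{∞} u^4·e^(-2·u) du].
Using ∫ u^4·e^(-2·u) du = -(u^4/2 + u^3 + 3·u^2/2 + 3·u/2 + 3/4)·e^(-2·u), the numerator is ≈ 0.11424 and the denominator is 3/4.
Evaluating gives P = 0.1523.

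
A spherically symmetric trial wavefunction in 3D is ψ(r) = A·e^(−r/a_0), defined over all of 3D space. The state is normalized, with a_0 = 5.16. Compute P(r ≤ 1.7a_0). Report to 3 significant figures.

P ≈ 0.660

Integrate the radial probability density 4πr²|ψ|² over r ≤ 1.7a_0.
Normalization gives A² = 1/(π·a_0^3).
In terms of u = r/a_0 (A², 4π and the length scale all cancel between numerator and denominator), P = [∫_{0}^{1.7} u^2·e^(-2·u) du] / [∫_{0}^{∞} u^2·e^(-2·u) du].
An antiderivative of u^2·e^(-2·u) is -(2·u^2 + 2·u + 1)·e^(-2·u)/4; evaluating from 0 to 1.7 gives 1/4 - 509·e^(-17/5)/200, while the full integral is 1/4.
Taking the ratio yields P = 0.6603.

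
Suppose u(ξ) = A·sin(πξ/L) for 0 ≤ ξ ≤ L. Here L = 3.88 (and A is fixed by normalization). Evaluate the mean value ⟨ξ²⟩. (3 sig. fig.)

⟨ξ^2⟩ ≈ 4.26

By definition ⟨ξ²⟩ = ∫ ξ^2 |u(ξ)|² dξ.
Since the A² factors cancel between numerator and denominator, ⟨ξ²⟩ = -L^2/(2·π^2) + L^2/3.
Putting L = 3.88 gives 4.255.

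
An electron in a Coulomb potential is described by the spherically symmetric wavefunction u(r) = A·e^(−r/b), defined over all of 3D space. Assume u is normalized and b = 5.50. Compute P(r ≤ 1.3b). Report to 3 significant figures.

Integrate the radial probability density 4πr²|u|² over r ≤ 1.3b.
A² is fixed by ∫₀^∞ 4πr²|u|² dr = 1, i.e. A² = (π·b^3)^(−1).
Let t = r/b; then A², 4π and the length scale all cancel, so P = ∫_{0}^{1.3} t^2·e^(-2·t) dt ÷ ∫_{0}^{∞} t^2·e^(-2·t) dt.
Using ∫ t^2·e^(-2·t) dt = -(2·t^2 + 2·t + 1)·e^(-2·t)/4, the numerator is 1/4 - 349·e^(-13/5)/200 and the denominator is 1/4.
The region integral divided by the full integral gives P = 0.4816.

P ≈ 0.482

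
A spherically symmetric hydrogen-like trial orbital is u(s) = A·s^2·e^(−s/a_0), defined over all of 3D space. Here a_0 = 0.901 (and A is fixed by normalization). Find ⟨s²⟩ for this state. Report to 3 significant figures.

The expectation value is the |u|²-weighted average of s^2: ∫ s^2|u|² 4πs² ds.
The ratio of the moment integral to the normalization integral gives ⟨s²⟩ = 14·a_0^2.
Putting a_0 = 0.901 gives 11.37.

⟨s^2⟩ ≈ 11.4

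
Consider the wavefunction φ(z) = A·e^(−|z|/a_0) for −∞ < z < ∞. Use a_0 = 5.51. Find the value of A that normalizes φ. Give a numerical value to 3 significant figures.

Normalization requires ∫|φ|² dz = 1, integrated from −∞ to ∞.
With φ = A·e^(−|z|/a_0), the integral evaluates to A²·[a_0].
So A² = (a_0)^(−1).
Plugging in a_0 = 5.51 yields A = 0.4260.

A ≈ 0.426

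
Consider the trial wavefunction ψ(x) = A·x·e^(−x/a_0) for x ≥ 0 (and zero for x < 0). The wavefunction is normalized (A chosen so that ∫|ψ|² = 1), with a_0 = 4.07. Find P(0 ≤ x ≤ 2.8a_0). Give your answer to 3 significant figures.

|ψ|² is the probability density, so P = ∫_{0}^{2.8a_0} |ψ|² dx.
With A² fixed by ∫|ψ|² = 1, i.e. A² = (a_0^3/4)^(−1), substitute and integrate.
In terms of u = x/a_0 (A² and the length scale cancel between numerator and denominator), P = [∫_{0}^{2.8} u^2·e^(-2·u) du] / [∫_{0}^{∞} u^2·e^(-2·u) du].
An antiderivative of u^2·e^(-2·u) is -(2·u^2 + 2·u + 1)·e^(-2·u)/4; evaluating from 0 to 2.8 gives 1/4 - 557·e^(-28/5)/100, while the full integral is 1/4.
This works out to P = 0.9176.

P ≈ 0.918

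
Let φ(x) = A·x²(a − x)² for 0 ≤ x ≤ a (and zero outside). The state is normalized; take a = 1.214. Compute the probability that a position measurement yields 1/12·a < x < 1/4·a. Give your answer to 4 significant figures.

|φ|² is the probability density, so P = ∫_{1/12·a}^{1/4·a} |φ|² dx.
Since A² = 1/(a^9/630), this is the region integral divided by the full normalization integral.
Let u = x/a; then A² and the length scale cancel, so P = ∫_{1/12}^{1/4} u^4·(1 - u)^4 du ÷ ∫_{0}^{1} u^4·(1 - u)^4 du.
An antiderivative of u^4·(1 - u)^4 is u^5·(70·u^4 - 315·u^3 + 540·u^2 - 420·u + 126)/630; evaluating from 1/12 to 1/4 gives ≈ 0.0000770591, while the full integral is 1/630.
The result is P = 0.048547.

P ≈ 0.04855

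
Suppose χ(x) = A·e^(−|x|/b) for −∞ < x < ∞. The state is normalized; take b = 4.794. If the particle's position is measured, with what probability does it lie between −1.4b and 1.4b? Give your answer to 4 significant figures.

P ≈ 0.9392

The probability is P = ∫ |χ|² dx over [−1.4b, 1.4b].
With A² fixed by ∫|χ|² = 1, i.e. A² = (b)^(−1), substitute and integrate.
Both integrals are even about x = 0, so only the x ≥ 0 halves are needed (the factors of 2 cancel). In terms of u = x/b (A² and the length scale cancel between numerator and denominator), P = [∫_{0}^{1.4} e^(-2·u) du] / [∫_{0}^{∞} e^(-2·u) du].
Using ∫ e^(-2·u) du = -e^(-2·u)/2, the numerator is 1/2 - e^(-14/5)/2 and the denominator is 1/2.
The result is P = 0.93919.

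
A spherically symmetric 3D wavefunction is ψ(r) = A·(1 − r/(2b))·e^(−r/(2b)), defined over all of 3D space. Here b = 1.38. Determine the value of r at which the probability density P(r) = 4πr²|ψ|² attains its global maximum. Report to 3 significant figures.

r ≈ 7.23

The maximum of P(r) = 4πr²|ψ|² occurs where its derivative vanishes.
This gives r = b·(√(5) + 3).
With b = 1.38, the most probable radial distance is 7.226.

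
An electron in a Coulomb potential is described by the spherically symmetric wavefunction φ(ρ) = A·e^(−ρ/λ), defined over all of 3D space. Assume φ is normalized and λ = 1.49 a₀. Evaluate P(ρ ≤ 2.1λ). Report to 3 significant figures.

Integrate the radial probability density 4πρ²|φ|² over ρ ≤ 2.1λ.
A² is fixed by ∫₀^∞ 4πρ²|φ|² dρ = 1, i.e. A² = (π·λ^3)^(−1).
Let u = ρ/λ; then A², 4π and the length scale all cancel, so P = ∫_{0}^{2.1} u^2·e^(-2·u) du ÷ ∫_{0}^{∞} u^2·e^(-2·u) du.
An antiderivative of u^2·e^(-2·u) is -(2·u^2 + 2·u + 1)·e^(-2·u)/4; evaluating from 0 to 2.1 gives 1/4 - 701·e^(-21/5)/200, while the full integral is 1/4.
The region integral divided by the full integral gives P = 0.7898.

P ≈ 0.790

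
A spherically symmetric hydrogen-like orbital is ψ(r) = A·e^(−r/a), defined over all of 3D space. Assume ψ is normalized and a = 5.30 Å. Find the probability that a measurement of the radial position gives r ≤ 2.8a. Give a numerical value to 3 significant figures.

P ≈ 0.918

With dV = 4πr²dr, the probability is ∫|ψ|² dV over r ≤ 2.8a.
A² is fixed by ∫₀^∞ 4πr²|ψ|² dr = 1, i.e. A² = (π·a^3)^(−1).
Let u = r/a; then A², 4π and the length scale all cancel, so P = ∫_{0}^{2.8} u^2·e^(-2·u) du ÷ ∫_{0}^{∞} u^2·e^(-2·u) du.
An antiderivative of u^2·e^(-2·u) is -(2·u^2 + 2·u + 1)·e^(-2·u)/4; evaluating from 0 to 2.8 gives 1/4 - 557·e^(-28/5)/100, while the full integral is 1/4.
The region integral divided by the full integral gives P = 0.9176.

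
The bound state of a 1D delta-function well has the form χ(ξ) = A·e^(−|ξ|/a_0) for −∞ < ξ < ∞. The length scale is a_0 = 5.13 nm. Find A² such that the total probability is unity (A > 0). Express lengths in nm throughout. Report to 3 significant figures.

We need A² ∫|f|² dξ = 1, taking the integral from −∞ to ∞.
Recall ∫₀^∞ ξ^m e^(−ξ/β) dξ = m!·β^(m+1), carrying out the integral gives A² · a_0.
Hence A² = 1/[a_0].
Substituting a_0 = 5.13 gives A² = 0.1949, so A = 0.4415.

A^2 ≈ 0.195 nm^(-1)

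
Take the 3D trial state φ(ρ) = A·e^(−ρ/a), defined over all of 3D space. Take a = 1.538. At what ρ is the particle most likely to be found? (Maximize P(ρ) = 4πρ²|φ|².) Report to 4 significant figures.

Differentiate P(ρ) = 4πρ²|φ|² with respect to ρ and set to zero.
Solving yields ρ = a.
With a = 1.538, the most probable radial distance is 1.5380.

ρ ≈ 1.538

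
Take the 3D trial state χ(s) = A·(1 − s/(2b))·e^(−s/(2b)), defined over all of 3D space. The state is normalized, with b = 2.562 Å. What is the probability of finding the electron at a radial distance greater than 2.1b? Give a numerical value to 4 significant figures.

P = ∫ |χ|² 4πs² ds over s > 2.1b.
The full normalization integral is A²·[8·π·b^3] = 1, fixing A².
Let u = s/b; then A², 4π and the length scale all cancel, so P = ∫_{2.1}^{∞} u^2·(1 - u/2)^2·e^(-u) du ÷ ∫_{0}^{∞} u^2·(1 - u/2)^2·e^(-u) du.
An antiderivative of u^2·(1 - u/2)^2·e^(-u) is -(u^4/4 + u^2 + 2·u + 2)·e^(-u); evaluating from 2.1 to ∞ gives ≈ 1.89465, while the full integral is 2.
Taking the ratio yields P = 0.94732.

P ≈ 0.9473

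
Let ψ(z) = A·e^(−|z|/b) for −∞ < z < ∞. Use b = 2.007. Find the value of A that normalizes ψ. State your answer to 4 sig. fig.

A ≈ 0.7059

Normalization requires ∫|ψ|² dz = 1, integrated from −∞ to ∞.
Carrying out the integral gives A² · b.
Setting this equal to 1 gives A² = 1/(b).
With b = 2.007: A² = 0.49826 and A = 0.70587.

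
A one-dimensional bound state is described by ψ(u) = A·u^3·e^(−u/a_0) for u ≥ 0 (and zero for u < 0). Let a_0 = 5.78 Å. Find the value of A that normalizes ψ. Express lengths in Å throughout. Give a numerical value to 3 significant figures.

Normalization requires ∫|ψ|² du = 1, integrated from 0 to ∞.
With ψ = A·u^3·e^(−u/a_0), the integral evaluates to A²·[45·a_0^7/8].
Setting this equal to 1 gives A² = 1/(45·a_0^7/8).
With a_0 = 5.78: A² = 8.249E-7 and A = 0.0009082.

A ≈ 0.000908 Å^(-7/2)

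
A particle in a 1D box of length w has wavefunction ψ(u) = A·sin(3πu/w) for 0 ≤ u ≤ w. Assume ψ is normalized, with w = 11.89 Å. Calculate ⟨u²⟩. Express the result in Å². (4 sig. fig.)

By definition ⟨u²⟩ = ∫ u^2 |ψ(u)|² du.
Using sin²θ = (1 − cos 2θ)/2, evaluating both integrals, ⟨u²⟩ = -w^2/(18·π^2) + w^2/3.
Putting w = 11.89 gives 46.328.

⟨u^2⟩ ≈ 46.33 Å^2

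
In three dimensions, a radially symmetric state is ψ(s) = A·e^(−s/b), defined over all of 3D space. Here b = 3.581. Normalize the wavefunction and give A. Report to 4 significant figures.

A ≈ 0.08326

Require ∫ |ψ|² 4πs² ds = 1 over the whole domain.
(Spherical symmetry: dV = 4πs² ds.)
Using ∫₀^∞ sⁿ e^(−αs) ds = n!/αⁿ⁺¹, the integral (without the A² prefactor) comes out to π·b^3.
So A² = (π·b^3)^(−1).
Plugging in b = 3.581 yields A = 0.083257.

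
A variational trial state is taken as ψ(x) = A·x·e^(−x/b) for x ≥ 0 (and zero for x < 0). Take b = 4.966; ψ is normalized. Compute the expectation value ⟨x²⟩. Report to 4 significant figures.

⟨x^2⟩ ≈ 73.98

The expectation value is the |ψ|²-weighted average of x^2: ∫ x^2|ψ|² dx.
Using ∫₀^∞ xⁿ e^(−αx) dx = n!/αⁿ⁺¹, since the A² factors cancel between numerator and denominator, ⟨x²⟩ = 3·b^2.
Putting b = 4.966 gives 73.983.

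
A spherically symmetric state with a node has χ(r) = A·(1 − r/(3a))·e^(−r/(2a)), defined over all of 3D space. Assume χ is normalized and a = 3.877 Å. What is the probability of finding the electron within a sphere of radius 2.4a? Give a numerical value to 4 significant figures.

P ≈ 0.3467

P = ∫ |χ|² 4πr² dr over r ≤ 2.4a.
The full normalization integral is A²·[8·π·a^3/3] = 1, fixing A².
Let u = r/a; then A², 4π and the length scale all cancel, so P = ∫_{0}^{2.4} u^2·(1 - u/3)^2·e^(-u) du ÷ ∫_{0}^{∞} u^2·(1 - u/3)^2·e^(-u) du.
Using ∫ u^2·(1 - u/3)^2·e^(-u) du = (-u^4 + 2·u^3 - 3·u^2 - 6·u - 6)·e^(-u)/9, the numerator is 2/3 - 9002·e^(-12/5)/1875 and the denominator is 2/3.
Taking the ratio yields P = 0.34669.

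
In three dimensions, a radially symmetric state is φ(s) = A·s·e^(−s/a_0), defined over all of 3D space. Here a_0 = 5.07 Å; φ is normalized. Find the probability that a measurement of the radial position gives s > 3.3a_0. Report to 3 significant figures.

Integrate the radial probability density 4πs²|φ|² over s > 3.3a_0.
A² is fixed by ∫₀^∞ 4πs²|φ|² ds = 1, i.e. A² = (3·π·a_0^5)^(−1).
Let u = s/a_0; then A², 4π and the length scale all cancel, so P = ∫_{3.3}^{∞} u^4·e^(-2·u) du ÷ ∫_{0}^{∞} u^4·e^(-2·u) du.
With ∫ u^4·e^(-2·u) du = -(u^4/2 + u^3 + 3·u^2/2 + 3·u/2 + 3/4)·e^(-2·u) + C, the region integral is ≈ 0.15953 and the full one is 3/4.
Taking the ratio yields P = 0.2127.

P ≈ 0.213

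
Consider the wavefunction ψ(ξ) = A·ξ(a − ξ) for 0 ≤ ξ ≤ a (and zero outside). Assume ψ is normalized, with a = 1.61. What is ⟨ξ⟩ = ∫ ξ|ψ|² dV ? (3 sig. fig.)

⟨ξ⟩ ≈ 0.805

The expectation value is the |ψ|²-weighted average of ξ: ∫ ξ|ψ|² dξ.
Expanding the polynomial and integrating term by term, evaluating both integrals, ⟨ξ⟩ = a/2.
With a = 1.61, ⟨ξ⟩ = 0.8050.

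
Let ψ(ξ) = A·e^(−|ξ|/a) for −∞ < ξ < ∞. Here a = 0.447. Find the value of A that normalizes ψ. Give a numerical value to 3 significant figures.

A ≈ 1.50

Require ∫ |ψ|² dξ = 1 over the whole domain.
Using ∫₀^∞ ξⁿ e^(−αξ) dξ = n!/αⁿ⁺¹, the integral (without the A² prefactor) comes out to a.
Setting this equal to 1 gives A² = 1/(a).
With a = 0.447: A² = 2.237 and A = 1.496.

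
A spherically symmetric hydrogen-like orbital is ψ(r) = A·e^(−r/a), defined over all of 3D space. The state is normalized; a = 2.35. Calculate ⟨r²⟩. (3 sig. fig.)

By definition ⟨r²⟩ = ∫ r^2 |ψ(r)|² 4πr² dr.
The ratio of the moment integral to the normalization integral gives ⟨r²⟩ = 3·a^2.
Putting a = 2.35 gives 16.57.

⟨r^2⟩ ≈ 16.6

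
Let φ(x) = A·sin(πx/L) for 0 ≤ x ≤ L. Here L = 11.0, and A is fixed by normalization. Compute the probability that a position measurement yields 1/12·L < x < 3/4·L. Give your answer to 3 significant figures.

|φ|² is the probability density, so P = ∫_{1/12·L}^{3/4·L} |φ|² dx.
With A² fixed by ∫|φ|² = 1, i.e. A² = (L/2)^(−1), substitute and integrate.
Let u = x/L; then A² and the length scale cancel, so P = ∫_{1/12}^{3/4} sin(π·u)^2 du ÷ ∫_{0}^{1} sin(π·u)^2 du.
Using ∫ sin(π·u)^2 du = u/2 - sin(2·π·u)/(4·π), the numerator is 3/(8·π) + 1/3 and the denominator is 1/2.
The result is P = (9 + 8·π)/(12·π).

P ≈ 0.905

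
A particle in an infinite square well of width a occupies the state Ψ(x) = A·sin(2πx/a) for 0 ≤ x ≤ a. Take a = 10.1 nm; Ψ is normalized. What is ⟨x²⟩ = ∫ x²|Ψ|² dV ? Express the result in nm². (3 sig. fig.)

⟨x^2⟩ ≈ 32.7 nm^2

The expectation value is the |Ψ|²-weighted average of x^2: ∫ x^2|Ψ|² dx.
Evaluating both integrals, ⟨x²⟩ = -a^2/(8·π^2) + a^2/3.
Putting a = 10.1 gives 32.71.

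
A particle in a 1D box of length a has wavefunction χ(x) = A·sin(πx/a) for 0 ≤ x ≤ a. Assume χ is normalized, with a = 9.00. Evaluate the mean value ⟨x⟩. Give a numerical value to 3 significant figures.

⟨x⟩ ≈ 4.50

The expectation value is the |χ|²-weighted average of x: ∫ x|χ|² dx.
The ratio of the moment integral to the normalization integral gives ⟨x⟩ = a/2.
Putting a = 9.00 gives 4.500.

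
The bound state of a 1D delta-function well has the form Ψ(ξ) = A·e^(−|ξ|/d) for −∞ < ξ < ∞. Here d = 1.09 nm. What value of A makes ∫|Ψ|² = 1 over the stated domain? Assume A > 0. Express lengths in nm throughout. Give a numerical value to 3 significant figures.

A ≈ 0.958 nm^(-1/2)

Require ∫ |Ψ|² dξ = 1 over the whole domain.
∫|Ψ|² dξ = A²·(d).
Hence A² = 1/[d].
Plugging in d = 1.09 yields A = 0.9578.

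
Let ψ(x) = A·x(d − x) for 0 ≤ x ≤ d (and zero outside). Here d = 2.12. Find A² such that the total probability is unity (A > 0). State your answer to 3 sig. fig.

A^2 ≈ 0.701

We need A² ∫|f|² dx = 1, taking the integral from 0 to d.
Carrying out the integral gives A² · d^5/30.
Hence A² = 1/[d^5/30].
With d = 2.12: A² = 0.7006 and A = 0.8370.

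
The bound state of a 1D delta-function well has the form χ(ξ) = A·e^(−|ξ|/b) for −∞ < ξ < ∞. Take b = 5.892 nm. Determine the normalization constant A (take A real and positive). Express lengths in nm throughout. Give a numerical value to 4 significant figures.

We need A² ∫|f|² dξ = 1, taking the integral from −∞ to ∞.
Using ∫₀^∞ ξⁿ e^(−αξ) dξ = n!/αⁿ⁺¹, with χ = A·e^(−|ξ|/b), the integral evaluates to A²·[b].
Substituting b = 5.892 gives A² = 0.16972, so A = 0.41197.

A ≈ 0.4120 nm^(-1/2)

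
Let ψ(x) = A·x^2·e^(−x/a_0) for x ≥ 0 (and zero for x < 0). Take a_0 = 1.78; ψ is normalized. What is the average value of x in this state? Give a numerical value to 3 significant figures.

⟨x⟩ ≈ 4.45

The expectation value is the |ψ|²-weighted average of x: ∫ x|ψ|² dx.
Using ∫₀^∞ xⁿ e^(−αx) dx = n!/αⁿ⁺¹, since the A² factors cancel between numerator and denominator, ⟨x⟩ = 5·a_0/2.
Putting a_0 = 1.78 gives 4.450.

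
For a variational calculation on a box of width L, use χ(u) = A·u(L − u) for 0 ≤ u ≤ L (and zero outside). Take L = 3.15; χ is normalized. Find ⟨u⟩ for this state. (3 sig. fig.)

⟨u⟩ ≈ 1.58

⟨u⟩ = ∫ u |χ|² du over the full domain.
Evaluating both integrals, ⟨u⟩ = L/2.
With L = 3.15, ⟨u⟩ = 1.575.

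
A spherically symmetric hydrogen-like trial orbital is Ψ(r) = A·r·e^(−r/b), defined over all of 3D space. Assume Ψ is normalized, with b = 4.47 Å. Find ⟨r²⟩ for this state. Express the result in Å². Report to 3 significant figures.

By definition ⟨r²⟩ = ∫ r^2 |Ψ(r)|² 4πr² dr.
The ratio of the moment integral to the normalization integral gives ⟨r²⟩ = 15·b^2/2.
With b = 4.47, ⟨r^2⟩ = 149.9.

⟨r^2⟩ ≈ 150 Å^2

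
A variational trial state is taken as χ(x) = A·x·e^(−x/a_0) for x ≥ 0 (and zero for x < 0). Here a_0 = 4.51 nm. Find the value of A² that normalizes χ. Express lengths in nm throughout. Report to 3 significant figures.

Normalization requires ∫|χ|² dx = 1, integrated from 0 to ∞.
Carrying out the integral gives A² · a_0^3/4.
So A² = (a_0^3/4)^(−1).
Plugging in a_0 = 4.51 yields A = 0.2088.

A^2 ≈ 0.0436 nm^(-3)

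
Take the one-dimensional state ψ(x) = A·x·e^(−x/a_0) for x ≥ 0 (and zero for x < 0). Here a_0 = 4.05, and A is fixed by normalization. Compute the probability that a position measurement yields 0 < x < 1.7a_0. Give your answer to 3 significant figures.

P ≈ 0.660

|ψ|² is the probability density, so P = ∫_{0}^{1.7a_0} |ψ|² dx.
The normalization integral ∫|ψ|²dx over the whole domain equals a_0^3/4·A², and A² cancels in the ratio.
Let u = x/a_0; then A² and the length scale cancel, so P = ∫_{0}^{1.7} u^2·e^(-2·u) du ÷ ∫_{0}^{∞} u^2·e^(-2·u) du.
Using ∫ u^2·e^(-2·u) du = -(2·u^2 + 2·u + 1)·e^(-2·u)/4, the numerator is 1/4 - 509·e^(-17/5)/200 and the denominator is 1/4.
Taking the ratio, P = 0.6603.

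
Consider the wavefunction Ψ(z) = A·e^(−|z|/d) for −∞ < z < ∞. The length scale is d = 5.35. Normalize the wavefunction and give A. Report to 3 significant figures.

Require ∫ |Ψ|² dz = 1 over the whole domain.
∫|Ψ|² dz = A²·(d).
Substituting d = 5.35 gives A² = 0.1869, so A = 0.4323.

A ≈ 0.432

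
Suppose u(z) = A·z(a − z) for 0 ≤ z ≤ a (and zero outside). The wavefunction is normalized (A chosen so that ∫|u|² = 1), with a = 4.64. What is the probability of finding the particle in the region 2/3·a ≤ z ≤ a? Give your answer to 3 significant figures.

|u|² is the probability density, so P = ∫_{2/3·a}^{a} |u|² dz.
Since A² = 1/(a^5/30), this is the region integral divided by the full normalization integral.
In terms of t = z/a (A² and the length scale cancel between numerator and denominator), P = [∫_{2/3}^{1} t^2·(1 - t)^2 dt] / [∫_{0}^{1} t^2·(1 - t)^2 dt].
An antiderivative of t^2·(1 - t)^2 is t^3·(6·t^2 - 15·t + 10)/30; evaluating from 2/3 to 1 gives 17/2430, while the full integral is 1/30.
This works out to P = 17/81.

P ≈ 0.210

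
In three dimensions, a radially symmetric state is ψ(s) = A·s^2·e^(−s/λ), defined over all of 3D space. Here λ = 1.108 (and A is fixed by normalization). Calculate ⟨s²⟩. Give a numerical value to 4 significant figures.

The expectation value is the |ψ|²-weighted average of s^2: ∫ s^2|ψ|² 4πs² ds.
The ratio of the moment integral to the normalization integral gives ⟨s²⟩ = 14·λ^2.
With λ = 1.108, ⟨s^2⟩ = 17.187.

⟨s^2⟩ ≈ 17.19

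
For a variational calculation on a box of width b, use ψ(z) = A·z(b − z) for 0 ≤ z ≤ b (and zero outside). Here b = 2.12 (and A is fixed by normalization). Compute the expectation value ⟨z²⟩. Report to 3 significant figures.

⟨z^2⟩ ≈ 1.28

⟨z²⟩ = ∫ z^2 |ψ|² dz over the full domain.
Expanding the polynomial and integrating term by term, since the A² factors cancel between numerator and denominator, ⟨z²⟩ = 2·b^2/7.
With b = 2.12, ⟨z^2⟩ = 1.284.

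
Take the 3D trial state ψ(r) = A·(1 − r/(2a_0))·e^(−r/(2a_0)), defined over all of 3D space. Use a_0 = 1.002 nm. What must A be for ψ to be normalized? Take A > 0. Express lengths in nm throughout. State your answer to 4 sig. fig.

The normalization condition is ∫|ψ|² 4πr² dr = 1 from 0 to ∞.
The integral (without the A² prefactor) comes out to 8·π·a_0^3.
Setting this equal to 1 gives A² = 1/(8·π·a_0^3).
Substituting a_0 = 1.002 gives A² = 0.039551, so A = 0.19887.

A ≈ 0.1989 nm^(-3/2)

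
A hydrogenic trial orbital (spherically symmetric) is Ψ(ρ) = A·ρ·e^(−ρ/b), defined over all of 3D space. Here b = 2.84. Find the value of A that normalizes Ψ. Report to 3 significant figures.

A ≈ 0.0240

We need A² ∫|f|² 4πρ² dρ = 1, taking the integral from 0 to ∞.
Carrying out the integral gives A² · 3·π·b^5.
Substituting b = 2.84 gives A² = 0.0005743, so A = 0.02396.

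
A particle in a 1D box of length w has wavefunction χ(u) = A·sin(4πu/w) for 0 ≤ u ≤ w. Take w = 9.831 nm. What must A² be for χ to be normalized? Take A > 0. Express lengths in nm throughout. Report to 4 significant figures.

The normalization condition is ∫|χ|² du = 1 from 0 to w.
With χ = A·sin(4πu/w), the integral evaluates to A²·[w/2].
Setting this equal to 1 gives A² = 1/(w/2).
Substituting w = 9.831 gives A² = 0.20344, so A = 0.45104.

A^2 ≈ 0.2034 nm^(-1)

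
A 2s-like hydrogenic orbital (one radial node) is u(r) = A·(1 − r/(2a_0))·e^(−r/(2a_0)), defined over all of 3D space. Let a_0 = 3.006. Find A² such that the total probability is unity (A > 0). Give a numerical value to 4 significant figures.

The normalization condition is ∫|u|² 4πr² dr = 1 from 0 to ∞.
The angular integral contributes 4π, leaving ∫₀^∞ r²|u|² dr.
Carrying out the integral gives A² · 8·π·a_0^3.
Plugging in a_0 = 3.006 yields A = 0.038273.

A^2 ≈ 0.001465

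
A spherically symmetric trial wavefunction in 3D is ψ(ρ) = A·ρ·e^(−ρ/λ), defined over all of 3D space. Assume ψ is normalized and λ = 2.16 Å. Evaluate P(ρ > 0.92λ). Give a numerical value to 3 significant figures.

Integrate the radial probability density 4πρ²|ψ|² over ρ > 0.92λ.
A² is fixed by ∫₀^∞ 4πρ²|ψ|² dρ = 1, i.e. A² = (3·π·λ^5)^(−1).
In terms of u = ρ/λ (A², 4π and the length scale all cancel between numerator and denominator), P = [∫_{0.92}^{∞} u^4·e^(-2·u) du] / [∫_{0}^{∞} u^4·e^(-2·u) du].
With ∫ u^4·e^(-2·u) du = -(u^4/2 + u^3 + 3·u^2/2 + 3·u/2 + 3/4)·e^(-2·u) + C, the region integral is ≈ 0.72047 and the full one is 3/4.
This evaluates to P = 0.9606.

P ≈ 0.961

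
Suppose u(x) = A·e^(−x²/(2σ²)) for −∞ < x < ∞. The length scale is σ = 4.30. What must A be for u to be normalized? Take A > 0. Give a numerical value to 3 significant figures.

A ≈ 0.362

The normalization condition is ∫|u|² dx = 1 from −∞ to ∞.
With ∫_{−∞}^{∞} x^(2m) e^(−αx²) dx = (2m−1)!!·√π / (2^m α^(m+1/2)), the integral (without the A² prefactor) comes out to √(π)·σ.
Substituting σ = 4.30 gives A² = 0.1312, so A = 0.3622.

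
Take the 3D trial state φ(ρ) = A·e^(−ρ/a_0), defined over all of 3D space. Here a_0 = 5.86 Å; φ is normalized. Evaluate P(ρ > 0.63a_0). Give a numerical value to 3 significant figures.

P ≈ 0.866

P = ∫ |φ|² 4πρ² dρ over ρ > 0.63a_0.
The full normalization integral is A²·[π·a_0^3] = 1, fixing A².
In terms of u = ρ/a_0 (A², 4π and the length scale all cancel between numerator and denominator), P = [∫_{0.63}^{∞} u^2·e^(-2·u) du] / [∫_{0}^{∞} u^2·e^(-2·u) du].
Using ∫ u^2·e^(-2·u) du = -(2·u^2 + 2·u + 1)·e^(-2·u)/4, the numerator is ≈ 0.21656 and the denominator is 1/4.
The region integral divided by the full integral gives P = 0.8662.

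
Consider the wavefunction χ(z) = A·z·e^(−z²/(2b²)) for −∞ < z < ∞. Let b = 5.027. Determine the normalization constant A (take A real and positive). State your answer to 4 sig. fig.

A ≈ 0.09425

We need A² ∫|f|² dz = 1, taking the integral from −∞ to ∞.
Differentiating ∫e^(−αz²) dz = √(π/α) under α to get the higher moments, with χ = A·z·e^(−z²/(2b²)), the integral evaluates to A²·[√(π)·b^3/2].
Substituting b = 5.027 gives A² = 0.0088824, so A = 0.094246.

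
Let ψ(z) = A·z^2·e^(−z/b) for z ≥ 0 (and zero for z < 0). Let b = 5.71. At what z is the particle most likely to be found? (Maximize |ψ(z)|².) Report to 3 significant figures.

z ≈ 11.4

Set d/dz [|ψ(z)|²] = 0 and solve for z > 0.
Solving yields z = 2·b.
With b = 5.71, the most probable position is 11.42.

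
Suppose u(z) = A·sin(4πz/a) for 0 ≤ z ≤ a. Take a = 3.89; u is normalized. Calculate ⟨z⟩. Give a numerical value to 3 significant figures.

By definition ⟨z⟩ = ∫ z |u(z)|² dz.
Using sin²θ = (1 − cos 2θ)/2, the ratio of the moment integral to the normalization integral gives ⟨z⟩ = a/2.
With a = 3.89, ⟨z⟩ = 1.945.

⟨z⟩ ≈ 1.95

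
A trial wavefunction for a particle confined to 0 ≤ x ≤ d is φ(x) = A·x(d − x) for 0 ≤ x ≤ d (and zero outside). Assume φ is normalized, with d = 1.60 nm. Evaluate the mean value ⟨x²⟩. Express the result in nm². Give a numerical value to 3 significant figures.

⟨x^2⟩ ≈ 0.731 nm^2

⟨x²⟩ = ∫ x^2 |φ|² dx over the full domain.
Evaluating both integrals, ⟨x²⟩ = 2·d^2/7.
Putting d = 1.60 gives 0.7314.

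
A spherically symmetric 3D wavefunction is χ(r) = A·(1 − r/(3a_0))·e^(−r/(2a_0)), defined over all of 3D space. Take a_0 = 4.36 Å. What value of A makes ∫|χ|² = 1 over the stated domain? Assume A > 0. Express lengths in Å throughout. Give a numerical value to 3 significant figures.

A ≈ 0.0379 Å^(-3/2)

The normalization condition is ∫|χ|² 4πr² dr = 1 from 0 to ∞.
The angular integral contributes 4π, leaving ∫₀^∞ r²|χ|² dr.
∫|χ|² 4πr² dr = A²·(8·π·a_0^3/3).
Setting this equal to 1 gives A² = 1/(8·π·a_0^3/3).
Plugging in a_0 = 4.36 yields A = 0.03795.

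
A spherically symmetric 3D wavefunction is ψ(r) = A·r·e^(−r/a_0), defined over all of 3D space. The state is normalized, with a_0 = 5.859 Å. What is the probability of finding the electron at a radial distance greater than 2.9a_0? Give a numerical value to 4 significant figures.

P ≈ 0.3127

With dV = 4πr²dr, the probability is ∫|ψ|² dV over r > 2.9a_0.
A² is fixed by ∫₀^∞ 4πr²|ψ|² dr = 1, i.e. A² = (3·π·a_0^5)^(−1).
Let u = r/a_0; then A², 4π and the length scale all cancel, so P = ∫_{2.9}^{∞} u^4·e^(-2·u) du ÷ ∫_{0}^{∞} u^4·e^(-2·u) du.
Using ∫ u^4·e^(-2·u) du = -(u^4/2 + u^3 + 3·u^2/2 + 3·u/2 + 3/4)·e^(-2·u), the numerator is ≈ 0.234539 and the denominator is 3/4.
This evaluates to P = 0.31272.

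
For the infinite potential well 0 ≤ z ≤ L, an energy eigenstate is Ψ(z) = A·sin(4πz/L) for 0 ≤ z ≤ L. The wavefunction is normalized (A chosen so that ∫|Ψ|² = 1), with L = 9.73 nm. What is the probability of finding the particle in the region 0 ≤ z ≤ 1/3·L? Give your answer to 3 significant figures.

P ≈ 0.299

P = ∫_{0}^{1/3·L} |Ψ(z)|² dz.
With A² fixed by ∫|Ψ|² = 1, i.e. A² = (L/2)^(−1), substitute and integrate.
Let u = z/L; then A² and the length scale cancel, so P = ∫_{0}^{1/3} sin(4·π·u)^2 du ÷ ∫_{0}^{1} sin(4·π·u)^2 du.
An antiderivative of sin(4·π·u)^2 is u/2 - sin(4·π·u)·cos(4·π·u)/(8·π); evaluating from 0 to 1/3 gives -√(3)/(32·π) + 1/6, while the full integral is 1/2.
Evaluating gives P = (-√(3)/16 + π/3)/π.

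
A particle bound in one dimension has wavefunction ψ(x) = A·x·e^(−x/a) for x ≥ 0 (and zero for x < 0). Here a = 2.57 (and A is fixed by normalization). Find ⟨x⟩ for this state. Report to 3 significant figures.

⟨x⟩ = ∫ x |ψ|² dx over the full domain.
Evaluating both integrals, ⟨x⟩ = 3·a/2.
With a = 2.57, ⟨x⟩ = 3.855.

⟨x⟩ ≈ 3.86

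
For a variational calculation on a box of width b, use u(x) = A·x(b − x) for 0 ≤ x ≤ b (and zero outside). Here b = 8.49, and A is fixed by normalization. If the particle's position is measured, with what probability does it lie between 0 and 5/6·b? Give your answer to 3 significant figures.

P ≈ 0.965

The probability is P = ∫ |u|² dx over [0, 5/6·b].
With A² fixed by ∫|u|² = 1, i.e. A² = (b^5/30)^(−1), substitute and integrate.
Substituting t = x/b, A² and the length scale cancel in the ratio: P = ∫_{0}^{5/6} t^2·(1 - t)^2 dt / ∫_{0}^{1} t^2·(1 - t)^2 dt.
Using ∫ t^2·(1 - t)^2 dt = t^3·(6·t^2 - 15·t + 10)/30, the numerator is 125/3888 and the denominator is 1/30.
Evaluating gives P = 625/648.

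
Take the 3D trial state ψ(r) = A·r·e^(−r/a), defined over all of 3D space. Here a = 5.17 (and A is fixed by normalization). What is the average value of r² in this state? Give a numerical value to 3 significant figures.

The expectation value is the |ψ|²-weighted average of r^2: ∫ r^2|ψ|² 4πr² dr.
Using ∫₀^∞ rⁿ e^(−αr) dr = n!/αⁿ⁺¹, since the A² factors cancel between numerator and denominator, ⟨r²⟩ = 15·a^2/2.
Putting a = 5.17 gives 200.5.

⟨r^2⟩ ≈ 200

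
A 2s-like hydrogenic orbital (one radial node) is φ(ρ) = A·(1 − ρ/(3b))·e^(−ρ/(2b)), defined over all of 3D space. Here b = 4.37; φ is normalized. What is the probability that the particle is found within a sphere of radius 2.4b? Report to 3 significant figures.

P ≈ 0.347

P = ∫ |φ|² 4πρ² dρ over ρ ≤ 2.4b.
Normalization gives A² = 1/(8·π·b^3/3).
Substituting u = ρ/b, A², 4π and the length scale all cancel in the ratio: P = ∫_{0}^{2.4} u^2·(1 - u/3)^2·e^(-u) du / ∫_{0}^{∞} u^2·(1 - u/3)^2·e^(-u) du.
An antiderivative of u^2·(1 - u/3)^2·e^(-u) is (-u^4 + 2·u^3 - 3·u^2 - 6·u - 6)·e^(-u)/9; evaluating from 0 to 2.4 gives 2/3 - 9002·e^(-12/5)/1875, while the full integral is 2/3.
This evaluates to P = 0.3467.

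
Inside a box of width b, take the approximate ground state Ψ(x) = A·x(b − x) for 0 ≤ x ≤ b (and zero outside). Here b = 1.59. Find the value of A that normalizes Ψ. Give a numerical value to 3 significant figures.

Require ∫ |Ψ|² dx = 1 over the whole domain.
Expanding the polynomial and integrating term by term, ∫|Ψ|² dx = A²·(b^5/30).
Setting this equal to 1 gives A² = 1/(b^5/30).
Substituting b = 1.59 gives A² = 2.952, so A = 1.718.

A ≈ 1.72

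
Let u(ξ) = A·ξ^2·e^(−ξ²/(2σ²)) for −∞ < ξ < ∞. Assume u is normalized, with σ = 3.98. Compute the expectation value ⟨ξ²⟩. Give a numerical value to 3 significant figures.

The expectation value is the |u|²-weighted average of ξ^2: ∫ ξ^2|u|² dξ.
With ∫_{−∞}^{∞} ξ^(2m) e^(−αξ²) dξ = (2m−1)!!·√π / (2^m α^(m+1/2)), the ratio of the moment integral to the normalization integral gives ⟨ξ²⟩ = 5·σ^2/2.
With σ = 3.98, ⟨ξ^2⟩ = 39.60.

⟨ξ^2⟩ ≈ 39.6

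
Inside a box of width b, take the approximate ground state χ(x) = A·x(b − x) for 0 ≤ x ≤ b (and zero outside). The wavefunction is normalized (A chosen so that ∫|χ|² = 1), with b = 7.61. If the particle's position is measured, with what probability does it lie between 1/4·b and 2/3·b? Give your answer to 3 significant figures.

|χ|² is the probability density, so P = ∫_{1/4·b}^{2/3·b} |χ|² dx.
With A² fixed by ∫|χ|² = 1, i.e. A² = (b^5/30)^(−1), substitute and integrate.
Substituting u = x/b, A² and the length scale cancel in the ratio: P = ∫_{1/4}^{2/3} u^2·(1 - u)^2 du / ∫_{0}^{1} u^2·(1 - u)^2 du.
With ∫ u^2·(1 - u)^2 du = u^3·(6·u^2 - 15·u + 10)/30 + C, the region integral is ≈ 0.022887 and the full one is 1/30.
Taking the ratio, P = 0.6866.

P ≈ 0.687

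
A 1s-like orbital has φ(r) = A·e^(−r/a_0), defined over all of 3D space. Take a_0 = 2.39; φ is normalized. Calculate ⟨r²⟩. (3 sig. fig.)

⟨r²⟩ = ∫ r^2 |φ|² 4πr² dr over the full domain.
The ratio of the moment integral to the normalization integral gives ⟨r²⟩ = 3·a_0^2.
With a_0 = 2.39, ⟨r^2⟩ = 17.14.

⟨r^2⟩ ≈ 17.1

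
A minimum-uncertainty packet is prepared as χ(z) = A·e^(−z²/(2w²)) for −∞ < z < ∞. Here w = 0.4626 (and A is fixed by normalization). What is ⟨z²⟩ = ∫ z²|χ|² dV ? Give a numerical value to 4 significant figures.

⟨z^2⟩ ≈ 0.1070

By definition ⟨z²⟩ = ∫ z^2 |χ(z)|² dz.
Differentiating ∫e^(−αz²) dz = √(π/α) under α to get the higher moments, evaluating both integrals, ⟨z²⟩ = w^2/2.
With w = 0.4626, ⟨z^2⟩ = 0.10700.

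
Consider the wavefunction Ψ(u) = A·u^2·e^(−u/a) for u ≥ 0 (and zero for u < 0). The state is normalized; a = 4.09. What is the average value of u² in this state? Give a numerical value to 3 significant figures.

⟨u²⟩ = ∫ u^2 |Ψ|² du over the full domain.
Since the A² factors cancel between numerator and denominator, ⟨u²⟩ = 15·a^2/2.
Putting a = 4.09 gives 125.5.

⟨u^2⟩ ≈ 125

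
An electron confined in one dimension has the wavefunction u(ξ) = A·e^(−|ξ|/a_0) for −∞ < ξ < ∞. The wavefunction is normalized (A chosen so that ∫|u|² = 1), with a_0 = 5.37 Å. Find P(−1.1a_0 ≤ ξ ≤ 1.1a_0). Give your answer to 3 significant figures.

P = ∫_{−1.1a_0}^{1.1a_0} |u(ξ)|² dξ.
Since A² = 1/(a_0), this is the region integral divided by the full normalization integral.
Both integrals are even about ξ = 0, so only the ξ ≥ 0 halves are needed (the factors of 2 cancel). Substituting t = ξ/a_0, A² and the length scale cancel in the ratio: P = ∫_{0}^{1.1} e^(-2·t) dt / ∫_{0}^{∞} e^(-2·t) dt.
An antiderivative of e^(-2·t) is -e^(-2·t)/2; evaluating from 0 to 1.1 gives 1/2 - e^(-11/5)/2, while the full integral is 1/2.
Evaluating gives P = 0.8892.

P ≈ 0.889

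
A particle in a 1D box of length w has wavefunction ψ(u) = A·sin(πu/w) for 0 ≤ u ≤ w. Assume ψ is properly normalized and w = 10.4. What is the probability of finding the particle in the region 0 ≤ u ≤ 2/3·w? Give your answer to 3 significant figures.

The probability is P = ∫ |ψ|² du over [0, 2/3·w].
Since A² = 1/(w/2), this is the region integral divided by the full normalization integral.
Substituting t = u/w, A² and the length scale cancel in the ratio: P = ∫_{0}^{2/3} sin(π·t)^2 dt / ∫_{0}^{1} sin(π·t)^2 dt.
With ∫ sin(π·t)^2 dt = t/2 - sin(2·π·t)/(4·π) + C, the region integral is √(3)/(8·π) + 1/3 and the full one is 1/2.
Taking the ratio, P = √(3)/(4·π) + 2/3.

P ≈ 0.804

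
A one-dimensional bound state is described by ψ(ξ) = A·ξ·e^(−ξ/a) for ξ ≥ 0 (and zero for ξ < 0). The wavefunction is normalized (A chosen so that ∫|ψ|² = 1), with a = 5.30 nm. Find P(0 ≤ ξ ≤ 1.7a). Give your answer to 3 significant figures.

P ≈ 0.660

P = ∫_{0}^{1.7a} |ψ(ξ)|² dξ.
Since A² = 1/(a^3/4), this is the region integral divided by the full normalization integral.
Substituting u = ξ/a, A² and the length scale cancel in the ratio: P = ∫_{0}^{1.7} u^2·e^(-2·u) du / ∫_{0}^{∞} u^2·e^(-2·u) du.
With ∫ u^2·e^(-2·u) du = -(2·u^2 + 2·u + 1)·e^(-2·u)/4 + C, the region integral is 1/4 - 509·e^(-17/5)/200 and the full one is 1/4.
Taking the ratio, P = 0.6603.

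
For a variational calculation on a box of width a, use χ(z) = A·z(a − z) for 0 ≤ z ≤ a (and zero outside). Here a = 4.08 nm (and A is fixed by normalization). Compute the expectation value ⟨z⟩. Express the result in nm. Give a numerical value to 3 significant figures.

The expectation value is the |χ|²-weighted average of z: ∫ z|χ|² dz.
Since the A² factors cancel between numerator and denominator, ⟨z⟩ = a/2.
Putting a = 4.08 gives 2.040.

⟨z⟩ ≈ 2.04 nm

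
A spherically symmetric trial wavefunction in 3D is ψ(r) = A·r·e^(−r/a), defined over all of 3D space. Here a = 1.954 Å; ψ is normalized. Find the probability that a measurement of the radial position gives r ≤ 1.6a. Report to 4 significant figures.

With dV = 4πr²dr, the probability is ∫|ψ|² dV over r ≤ 1.6a.
Normalization gives A² = 1/(3·π·a^5).
In terms of u = r/a (A², 4π and the length scale all cancel between numerator and denominator), P = [∫_{0}^{1.6} u^4·e^(-2·u) du] / [∫_{0}^{∞} u^4·e^(-2·u) du].
Using ∫ u^4·e^(-2·u) du = -(u^4/2 + u^3 + 3·u^2/2 + 3·u/2 + 3/4)·e^(-2·u), the numerator is ≈ 0.164541 and the denominator is 3/4.
The region integral divided by the full integral gives P = 0.21939.

P ≈ 0.2194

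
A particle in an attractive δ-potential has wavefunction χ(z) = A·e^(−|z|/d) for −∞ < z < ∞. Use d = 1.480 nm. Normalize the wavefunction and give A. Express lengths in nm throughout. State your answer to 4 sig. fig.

A ≈ 0.8220 nm^(-1/2)

Normalization requires ∫|χ|² dz = 1, integrated from −∞ to ∞.
With ∫₀^∞ z^0 e^(−αz) dz = 0!/α^1, with χ = A·e^(−|z|/d), the integral evaluates to A²·[d].
Setting this equal to 1 gives A² = 1/(d).
With d = 1.480: A² = 0.67568 and A = 0.82199.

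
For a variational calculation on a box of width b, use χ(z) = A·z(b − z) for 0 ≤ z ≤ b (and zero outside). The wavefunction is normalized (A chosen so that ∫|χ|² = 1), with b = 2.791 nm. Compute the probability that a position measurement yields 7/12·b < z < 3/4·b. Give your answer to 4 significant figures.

|χ|² is the probability density, so P = ∫_{7/12·b}^{3/4·b} |χ|² dz.
The normalization integral ∫|χ|²dz over the whole domain equals b^5/30·A², and A² cancels in the ratio.
In terms of u = z/b (A² and the length scale cancel between numerator and denominator), P = [∫_{7/12}^{3/4} u^2·(1 - u)^2 du] / [∫_{0}^{1} u^2·(1 - u)^2 du].
With ∫ u^2·(1 - u)^2 du = u^3·(6·u^2 - 15·u + 10)/30 + C, the region integral is ≈ 0.00810346 and the full one is 1/30.
The result is P = 0.24310.

P ≈ 0.2431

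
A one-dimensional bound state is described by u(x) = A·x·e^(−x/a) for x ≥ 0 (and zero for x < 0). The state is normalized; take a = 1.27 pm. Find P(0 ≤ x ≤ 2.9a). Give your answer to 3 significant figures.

The probability is P = ∫ |u|² dx over [0, 2.9a].
Since A² = 1/(a^3/4), this is the region integral divided by the full normalization integral.
Let t = x/a; then A² and the length scale cancel, so P = ∫_{0}^{2.9} t^2·e^(-2·t) dt ÷ ∫_{0}^{∞} t^2·e^(-2·t) dt.
Using ∫ t^2·e^(-2·t) dt = -(2·t^2 + 2·t + 1)·e^(-2·t)/4, the numerator is 1/4 - 1181·e^(-29/5)/200 and the denominator is 1/4.
This works out to P = 0.9285.

P ≈ 0.928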